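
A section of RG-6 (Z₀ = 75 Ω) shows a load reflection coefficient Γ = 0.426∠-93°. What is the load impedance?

Z_L ≈ 50.1 − j52 Ω

Z_L = Z_0·(1 + Γ)/(1 − Γ) = 75·(0.978 − j0.425)/(1.02 + j0.425)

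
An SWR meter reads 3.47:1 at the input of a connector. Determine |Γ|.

|Γ| = (S − 1)/(S + 1) = (3.47 − 1)/(3.47 + 1) = 2.47/4.47

|Γ| ≈ 0.553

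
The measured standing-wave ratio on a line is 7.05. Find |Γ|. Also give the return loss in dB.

|Γ| ≈ 0.752; return loss ≈ 2.48 dB

|Γ| = (S − 1)/(S + 1) = (7.05 − 1)/(7.05 + 1) = 6.05/8.05
RL = −20·log₁₀|Γ| = −20·log₁₀(0.752)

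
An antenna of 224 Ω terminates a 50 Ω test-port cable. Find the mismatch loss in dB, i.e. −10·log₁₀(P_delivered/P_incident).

Γ = (224 − 50)/(224 + 50) = 0.635
|Γ|² = 0.403, so P_del/P_inc = 1 − |Γ|² = 0.597
ML = −10·log₁₀(1 − |Γ|²)

mismatch loss ≈ 2.24 dB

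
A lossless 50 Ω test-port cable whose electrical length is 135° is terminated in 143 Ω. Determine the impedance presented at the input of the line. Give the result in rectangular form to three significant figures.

tan(βl) = tan(135°) = -1
Z_in = Z_0·(Z_L + jZ_0·tanβl)/(Z_0 + jZ_L·tanβl)
     = 50·(143 − j50)/(50 − j143)

Z_in ≈ 31.2 + j39.1 Ω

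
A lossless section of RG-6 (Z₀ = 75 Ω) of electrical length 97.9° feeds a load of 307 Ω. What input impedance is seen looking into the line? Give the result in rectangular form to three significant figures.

Z_in ≈ 18.7 + j9.77 Ω

tan(βl) = tan(97.9°) = -7.21
Z_in = Z_0·(Z_L + jZ_0·tanβl)/(Z_0 + jZ_L·tanβl)
     = 75·(307 − j540)/(75 − j2210)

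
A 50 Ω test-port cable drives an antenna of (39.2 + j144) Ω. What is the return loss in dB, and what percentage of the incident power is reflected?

RL ≈ 1.39 dB; 72.7% of incident power reflected

Γ = (-10.8 + j144)/(89.2 + j144), |Γ| = 0.853
RL = −20·log₁₀(0.853) = 1.39 dB
P_refl/P_inc = |Γ|² = 0.727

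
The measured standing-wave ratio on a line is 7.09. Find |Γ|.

|Γ| ≈ 0.753

|Γ| = (S − 1)/(S + 1) = (7.09 − 1)/(7.09 + 1) = 6.09/8.09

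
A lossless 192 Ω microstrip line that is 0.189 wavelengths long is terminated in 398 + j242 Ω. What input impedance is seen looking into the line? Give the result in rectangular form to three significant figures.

Z_in ≈ 92 − j115 Ω

βl = 2π × 0.189 = 68°
tan(βl) = tan(68°) = 2.48
Z_in = Z_0·(Z_L + jZ_0·tanβl)/(Z_0 + jZ_L·tanβl)
     = 192·(398 + j718)/(-408 + j987)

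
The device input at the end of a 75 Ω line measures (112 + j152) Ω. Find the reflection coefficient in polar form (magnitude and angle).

Γ ≈ 0.649 ∠ 37.2°

Γ = (Z_L − Z_0)/(Z_L + Z_0) = (37 + j152)/(187 + j152)
|Γ| = 156/241 = 0.649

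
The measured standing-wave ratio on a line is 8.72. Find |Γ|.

|Γ| ≈ 0.794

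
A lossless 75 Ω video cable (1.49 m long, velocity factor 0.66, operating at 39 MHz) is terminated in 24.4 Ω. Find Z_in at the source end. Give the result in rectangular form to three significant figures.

λ = v/f = 0.66·c / 39 MHz = 5.08 m
βl = 2π·l/λ = 2π × 0.293 = 106°
tan(βl) = tan(106°) = -3.57
Z_in = Z_0·(Z_L + jZ_0·tanβl)/(Z_0 + jZ_L·tanβl)
     = 75·(24.4 − j268)/(75 − j87.1)

Z_in ≈ 143 − j102 Ω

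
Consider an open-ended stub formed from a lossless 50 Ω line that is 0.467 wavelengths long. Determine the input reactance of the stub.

βl = 2π × 0.467 = 168°
tan(βl) = -0.21
For an open-ended stub, Z_in = −jZ_0·cot(βl) = −jZ_0/tan(βl)

X_in ≈ 238 Ω (inductive)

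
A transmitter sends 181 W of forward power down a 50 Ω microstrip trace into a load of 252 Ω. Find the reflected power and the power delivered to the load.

P_reflected ≈ 81 W; P_delivered ≈ 100 W

Γ = (252 − 50)/(252 + 50) = 0.669
|Γ|² = 0.447
P_refl = |Γ|²·P_inc = 81 W, P_del = (1 − |Γ|²)·P_inc = 100 W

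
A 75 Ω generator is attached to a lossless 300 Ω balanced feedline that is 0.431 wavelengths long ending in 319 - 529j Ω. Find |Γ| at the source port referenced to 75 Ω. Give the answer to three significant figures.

|Γ| ≈ 0.899

βl = 2π × 0.431 = 155°
tan(βl) = -0.463
Z_in = Z_0·(Z_L + jZ_0·tanβl)/(Z_0 + jZ_L·tanβl) = 1400 + j124 Ω
Γ_s = (Z_in − Z_s)/(Z_in + Z_s) = (1330 + j124)/(1480 + j124), |Γ_s| = 0.899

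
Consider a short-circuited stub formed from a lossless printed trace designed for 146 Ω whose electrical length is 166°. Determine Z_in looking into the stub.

tan(βl) = -0.249
For a short-circuited stub, Z_in = jZ_0·tan(βl)

Z_in ≈ −j36.4 Ω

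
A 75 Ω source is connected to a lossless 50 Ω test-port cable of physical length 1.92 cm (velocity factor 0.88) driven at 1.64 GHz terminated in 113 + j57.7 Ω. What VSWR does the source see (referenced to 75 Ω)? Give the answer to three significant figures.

VSWR ≈ 2.7

λ = v/f = 0.88·c / 1.64 GHz = 0.161 m
βl = 2π·l/λ = 2π × 0.119 = 42.9°
tan(βl) = 0.93
Z_in = Z_0·(Z_L + jZ_0·tanβl)/(Z_0 + jZ_L·tanβl) = 47.6 − j55.4 Ω
Γ_s = (Z_in − Z_s)/(Z_in + Z_s) = (-27.4 − j55.4)/(123 − j55.4), |Γ_s| = 0.459
VSWR = (1 + |Γ_s|)/(1 − |Γ_s|)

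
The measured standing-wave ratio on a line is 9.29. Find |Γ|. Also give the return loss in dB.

|Γ| ≈ 0.806; return loss ≈ 1.88 dB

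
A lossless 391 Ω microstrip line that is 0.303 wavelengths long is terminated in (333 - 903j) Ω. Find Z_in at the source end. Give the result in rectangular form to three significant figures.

βl = 2π × 0.303 = 109°
tan(βl) = tan(109°) = -2.89
Z_in = Z_0·(Z_L + jZ_0·tanβl)/(Z_0 + jZ_L·tanβl)
     = 391·(333 − j2030)/(-2220 − j963)

Z_in ≈ 81.4 + j323 Ω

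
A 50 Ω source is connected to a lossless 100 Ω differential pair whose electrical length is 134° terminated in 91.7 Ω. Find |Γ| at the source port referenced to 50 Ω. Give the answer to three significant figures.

tan(βl) = -1.04
Z_in = Z_0·(Z_L + jZ_0·tanβl)/(Z_0 + jZ_L·tanβl) = 99.9 − j8.66 Ω
Γ_s = (Z_in − Z_s)/(Z_in + Z_s) = (49.9 − j8.66)/(150 − j8.66), |Γ_s| = 0.337

|Γ| ≈ 0.337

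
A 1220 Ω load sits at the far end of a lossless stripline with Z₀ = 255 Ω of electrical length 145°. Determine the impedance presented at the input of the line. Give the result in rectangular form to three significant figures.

tan(βl) = tan(145°) = -0.7
Z_in = Z_0·(Z_L + jZ_0·tanβl)/(Z_0 + jZ_L·tanβl)
     = 255·(1220 − j179)/(255 − j854)

Z_in ≈ 149 + j320 Ω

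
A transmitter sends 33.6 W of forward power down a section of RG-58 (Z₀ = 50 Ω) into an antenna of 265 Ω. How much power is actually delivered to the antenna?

P_delivered ≈ 17.9 W

Γ = (265 − 50)/(265 + 50) = 0.683
|Γ|² = 0.466
P_refl = |Γ|²·P_inc = 15.7 W, P_del = (1 − |Γ|²)·P_inc = 17.9 W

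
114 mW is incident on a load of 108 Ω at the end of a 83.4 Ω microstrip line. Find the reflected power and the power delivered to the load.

P_reflected ≈ 1.88 mW; P_delivered ≈ 112 mW

Γ = (108 − 83.4)/(108 + 83.4) = 0.129
|Γ|² = 0.0165
P_refl = |Γ|²·P_inc = 1.88 mW, P_del = (1 − |Γ|²)·P_inc = 112 mW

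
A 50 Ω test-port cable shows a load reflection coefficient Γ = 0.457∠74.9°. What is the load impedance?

Z_L ≈ 40.7 + j45.5 Ω

Z_L = Z_0·(1 + Γ)/(1 − Γ) = 50·(1.12 + j0.441)/(0.881 − j0.441)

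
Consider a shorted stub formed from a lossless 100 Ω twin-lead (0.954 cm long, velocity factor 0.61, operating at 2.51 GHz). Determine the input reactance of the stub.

X_in ≈ 108 Ω (inductive)

λ = v/f = 0.61·c / 2.51 GHz = 0.0729 m
βl = 2π·l/λ = 2π × 0.131 = 47.1°
tan(βl) = 1.08
For a shorted stub, Z_in = jZ_0·tan(βl)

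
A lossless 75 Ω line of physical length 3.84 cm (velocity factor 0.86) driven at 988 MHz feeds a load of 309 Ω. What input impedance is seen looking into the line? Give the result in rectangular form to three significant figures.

λ = v/f = 0.86·c / 988 MHz = 0.261 m
βl = 2π·l/λ = 2π × 0.147 = 52.9°
tan(βl) = tan(52.9°) = 1.32
Z_in = Z_0·(Z_L + jZ_0·tanβl)/(Z_0 + jZ_L·tanβl)
     = 75·(309 + j99.3)/(75 + j409)

Z_in ≈ 27.7 − j51.6 Ω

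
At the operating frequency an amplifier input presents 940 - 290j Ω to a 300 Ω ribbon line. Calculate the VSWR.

VSWR ≈ 3.46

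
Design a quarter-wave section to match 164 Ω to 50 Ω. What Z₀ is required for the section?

Z_qwt ≈ 90.6 Ω

Z_qwt = √(Z_0·R_L) = √(50 × 164) = √8200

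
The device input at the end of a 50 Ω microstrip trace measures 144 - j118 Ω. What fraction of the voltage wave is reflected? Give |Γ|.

Γ = (Z_L − Z_0)/(Z_L + Z_0) = (94 − j118)/(194 − j118)
|Γ| = 151/227

|Γ| ≈ 0.664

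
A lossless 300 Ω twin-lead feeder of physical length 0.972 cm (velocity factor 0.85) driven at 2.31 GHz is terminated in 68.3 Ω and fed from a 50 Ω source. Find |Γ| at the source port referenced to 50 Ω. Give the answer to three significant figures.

λ = v/f = 0.85·c / 2.31 GHz = 0.11 m
βl = 2π·l/λ = 2π × 0.0881 = 31.7°
tan(βl) = 0.618
Z_in = Z_0·(Z_L + jZ_0·tanβl)/(Z_0 + jZ_L·tanβl) = 92.5 + j172 Ω
Γ_s = (Z_in − Z_s)/(Z_in + Z_s) = (42.5 + j172)/(143 + j172), |Γ_s| = 0.794

|Γ| ≈ 0.794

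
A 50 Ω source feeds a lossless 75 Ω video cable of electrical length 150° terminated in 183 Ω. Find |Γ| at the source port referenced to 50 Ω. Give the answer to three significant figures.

|Γ| ≈ 0.524

tan(βl) = -0.577
Z_in = Z_0·(Z_L + jZ_0·tanβl)/(Z_0 + jZ_L·tanβl) = 81.8 + j71.9 Ω
Γ_s = (Z_in − Z_s)/(Z_in + Z_s) = (31.8 + j71.9)/(132 + j71.9), |Γ_s| = 0.524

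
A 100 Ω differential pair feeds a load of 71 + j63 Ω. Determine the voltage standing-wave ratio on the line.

VSWR ≈ 2.23

Γ = (Z_L − Z_0)/(Z_L + Z_0) = (-29 + j63)/(171 + j63)
|Γ| = 69.4/182 = 0.381
VSWR = (1 + |Γ|)/(1 − |Γ|) = 1.38/0.619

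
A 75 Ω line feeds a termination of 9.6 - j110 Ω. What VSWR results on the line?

VSWR ≈ 24.7

Γ = (Z_L − Z_0)/(Z_L + Z_0) = (-65.4 − j110)/(84.6 − j110)
|Γ| = 128/139 = 0.922
VSWR = (1 + |Γ|)/(1 − |Γ|) = 1.92/0.0778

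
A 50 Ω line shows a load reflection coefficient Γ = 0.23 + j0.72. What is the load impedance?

Z_L = Z_0·(1 + Γ)/(1 − Γ) = 50·(1.23 + j0.72)/(0.77 − j0.72)

Z_L ≈ 19.3 + j64.8 Ω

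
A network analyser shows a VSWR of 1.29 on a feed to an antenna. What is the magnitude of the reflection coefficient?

|Γ| ≈ 0.127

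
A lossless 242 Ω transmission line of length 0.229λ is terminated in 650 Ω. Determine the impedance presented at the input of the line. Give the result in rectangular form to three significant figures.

Z_in ≈ 91.5 − j27.6 Ω

βl = 2π × 0.229 = 82.4°
tan(βl) = tan(82.4°) = 7.53
Z_in = Z_0·(Z_L + jZ_0·tanβl)/(Z_0 + jZ_L·tanβl)
     = 242·(650 + j1820)/(242 + j4900)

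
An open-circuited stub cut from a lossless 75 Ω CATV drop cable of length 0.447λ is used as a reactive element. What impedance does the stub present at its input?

Z_in ≈ +j217 Ω

βl = 2π × 0.447 = 161°
tan(βl) = -0.346
For an open-circuited stub, Z_in = −jZ_0·cot(βl) = −jZ_0/tan(βl)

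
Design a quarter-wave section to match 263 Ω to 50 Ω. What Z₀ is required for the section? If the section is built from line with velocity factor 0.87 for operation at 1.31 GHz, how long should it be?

Z_qwt ≈ 115 Ω; length ≈ 4.98 cm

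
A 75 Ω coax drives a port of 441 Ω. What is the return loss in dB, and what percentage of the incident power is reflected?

RL ≈ 2.98 dB; 50.3% of incident power reflected

Γ = (441 − 75)/(441 + 75) = 0.709
RL = −20·log₁₀(0.709) = 2.98 dB
P_refl/P_inc = |Γ|² = 0.503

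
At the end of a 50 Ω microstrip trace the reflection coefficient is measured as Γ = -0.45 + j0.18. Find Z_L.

Z_L ≈ 17.9 + j8.43 Ω

Z_L = Z_0·(1 + Γ)/(1 − Γ) = 50·(0.55 + j0.18)/(1.45 − j0.18)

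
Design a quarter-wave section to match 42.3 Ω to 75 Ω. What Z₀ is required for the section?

Z_qwt = √(Z_0·R_L) = √(75 × 42.3) = √3172

Z_qwt ≈ 56.3 Ω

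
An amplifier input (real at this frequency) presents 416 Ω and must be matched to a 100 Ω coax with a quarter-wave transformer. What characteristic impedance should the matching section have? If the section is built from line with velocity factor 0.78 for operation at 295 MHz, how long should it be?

Z_qwt = √(Z_0·R_L) = √(100 × 416) = √41600
λ = 0.78·c/f = 0.793 m, so l = λ/4 = 0.198 m

Z_qwt ≈ 204 Ω; length ≈ 19.8 cm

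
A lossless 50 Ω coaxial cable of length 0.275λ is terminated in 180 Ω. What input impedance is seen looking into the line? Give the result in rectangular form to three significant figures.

βl = 2π × 0.275 = 99°
tan(βl) = tan(99°) = -6.31
Z_in = Z_0·(Z_L + jZ_0·tanβl)/(Z_0 + jZ_L·tanβl)
     = 50·(180 − j316)/(50 − j1140)

Z_in ≈ 14.2 + j7.29 Ω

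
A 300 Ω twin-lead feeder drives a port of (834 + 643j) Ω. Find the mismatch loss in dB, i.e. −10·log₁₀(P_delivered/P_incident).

mismatch loss ≈ 2.3 dB

Γ = (534 + j643)/(1134 + j643), |Γ| = 0.641
|Γ|² = 0.411, so P_del/P_inc = 1 − |Γ|² = 0.589
ML = −10·log₁₀(1 − |Γ|²)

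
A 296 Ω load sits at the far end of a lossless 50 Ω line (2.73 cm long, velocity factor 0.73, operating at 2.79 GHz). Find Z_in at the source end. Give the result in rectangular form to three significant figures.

Z_in ≈ 12.5 + j33.8 Ω

λ = v/f = 0.73·c / 2.79 GHz = 0.0785 m
βl = 2π·l/λ = 2π × 0.348 = 125°
tan(βl) = tan(125°) = -1.42
Z_in = Z_0·(Z_L + jZ_0·tanβl)/(Z_0 + jZ_L·tanβl)
     = 50·(296 − j70.9)/(50 − j420)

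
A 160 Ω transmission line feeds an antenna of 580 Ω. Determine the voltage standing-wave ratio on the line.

For a purely resistive load, VSWR = R_L/Z_0 or Z_0/R_L (whichever > 1) = 580/160

VSWR ≈ 3.62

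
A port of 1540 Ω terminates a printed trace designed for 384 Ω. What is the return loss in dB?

RL ≈ 4.42 dB

Γ = (1540 − 384)/(1540 + 384) = 0.601
RL = −20·log₁₀|Γ| = −20·log₁₀(0.601)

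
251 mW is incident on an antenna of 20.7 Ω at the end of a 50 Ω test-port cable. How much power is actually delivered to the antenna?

P_delivered ≈ 208 mW

Γ = (20.7 − 50)/(20.7 + 50) = -0.414
|Γ|² = 0.172
P_refl = |Γ|²·P_inc = 43.1 mW, P_del = (1 − |Γ|²)·P_inc = 208 mW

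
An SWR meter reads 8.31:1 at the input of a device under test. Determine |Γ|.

|Γ| ≈ 0.785

|Γ| = (S − 1)/(S + 1) = (8.31 − 1)/(8.31 + 1) = 7.31/9.31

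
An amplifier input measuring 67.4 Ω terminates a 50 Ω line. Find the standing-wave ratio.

VSWR ≈ 1.35

Γ = (67.4 − 50)/(67.4 + 50) = 0.148
VSWR = (1 + 0.148)/(1 − 0.148)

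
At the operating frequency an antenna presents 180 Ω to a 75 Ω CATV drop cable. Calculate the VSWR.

VSWR ≈ 2.4

Γ = (180 − 75)/(180 + 75) = 0.412
VSWR = (1 + 0.412)/(1 − 0.412)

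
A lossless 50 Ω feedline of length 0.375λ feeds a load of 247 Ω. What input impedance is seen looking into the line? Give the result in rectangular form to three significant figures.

βl = 2π × 0.375 = 135°
tan(βl) = tan(135°) = -1
Z_in = Z_0·(Z_L + jZ_0·tanβl)/(Z_0 + jZ_L·tanβl)
     = 50·(247 − j50)/(50 − j247)

Z_in ≈ 19.4 + j46.1 Ω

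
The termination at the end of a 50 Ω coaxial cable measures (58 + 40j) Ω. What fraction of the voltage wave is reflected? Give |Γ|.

|Γ| ≈ 0.354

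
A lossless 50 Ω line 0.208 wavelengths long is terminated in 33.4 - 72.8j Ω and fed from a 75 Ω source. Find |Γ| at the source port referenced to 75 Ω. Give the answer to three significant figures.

βl = 2π × 0.208 = 74.9°
tan(βl) = 3.7
Z_in = Z_0·(Z_L + jZ_0·tanβl)/(Z_0 + jZ_L·tanβl) = 10.5 + j13.5 Ω
Γ_s = (Z_in − Z_s)/(Z_in + Z_s) = (-64.5 + j13.5)/(85.5 + j13.5), |Γ_s| = 0.762

|Γ| ≈ 0.762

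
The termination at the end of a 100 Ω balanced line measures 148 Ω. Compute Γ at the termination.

Γ = 0.194

Γ = (Z_L − Z_0)/(Z_L + Z_0) = (148 − 100)/(148 + 100) = 48/248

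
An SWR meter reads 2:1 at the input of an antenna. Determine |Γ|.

|Γ| = (S − 1)/(S + 1) = (2 − 1)/(2 + 1) = 1/3

|Γ| ≈ 0.333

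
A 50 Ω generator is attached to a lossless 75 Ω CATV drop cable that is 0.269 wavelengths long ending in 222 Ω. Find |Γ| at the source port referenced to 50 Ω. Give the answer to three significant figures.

|Γ| ≈ 0.337

βl = 2π × 0.269 = 96.8°
tan(βl) = -8.34
Z_in = Z_0·(Z_L + jZ_0·tanβl)/(Z_0 + jZ_L·tanβl) = 25.7 + j7.96 Ω
Γ_s = (Z_in − Z_s)/(Z_in + Z_s) = (-24.3 + j7.96)/(75.7 + j7.96), |Γ_s| = 0.337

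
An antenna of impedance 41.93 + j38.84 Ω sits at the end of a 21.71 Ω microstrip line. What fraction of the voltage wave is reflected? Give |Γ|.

|Γ| ≈ 0.587

Γ = (Z_L − Z_0)/(Z_L + Z_0) = (20.22 + j38.84)/(63.64 + j38.84)
|Γ| = 43.8/74.6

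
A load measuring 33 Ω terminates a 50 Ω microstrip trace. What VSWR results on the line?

VSWR ≈ 1.52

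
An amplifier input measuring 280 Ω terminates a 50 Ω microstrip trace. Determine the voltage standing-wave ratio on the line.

For a purely resistive load, VSWR = R_L/Z_0 or Z_0/R_L (whichever > 1) = 280/50

VSWR ≈ 5.6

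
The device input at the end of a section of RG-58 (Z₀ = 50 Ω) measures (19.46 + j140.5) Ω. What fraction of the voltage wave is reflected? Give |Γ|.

Γ = (Z_L − Z_0)/(Z_L + Z_0) = (-30.54 + j140.5)/(69.46 + j140.5)
|Γ| = 144/157

|Γ| ≈ 0.917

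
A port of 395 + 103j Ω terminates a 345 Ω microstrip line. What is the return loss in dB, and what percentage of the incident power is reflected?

RL ≈ 16.3 dB; 2.35% of incident power reflected

Γ = (50 + j103)/(740 + j103), |Γ| = 0.153
RL = −20·log₁₀(0.153) = 16.3 dB
P_refl/P_inc = |Γ|² = 0.0235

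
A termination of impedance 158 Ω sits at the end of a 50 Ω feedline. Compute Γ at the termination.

Γ = 0.519

Γ = (Z_L − Z_0)/(Z_L + Z_0) = (158 − 50)/(158 + 50) = 108/208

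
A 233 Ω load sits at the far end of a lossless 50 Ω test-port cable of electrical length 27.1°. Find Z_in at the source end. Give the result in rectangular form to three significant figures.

Z_in ≈ 44 − j79.3 Ω

tan(βl) = tan(27.1°) = 0.512
Z_in = Z_0·(Z_L + jZ_0·tanβl)/(Z_0 + jZ_L·tanβl)
     = 50·(233 + j25.6)/(50 + j119)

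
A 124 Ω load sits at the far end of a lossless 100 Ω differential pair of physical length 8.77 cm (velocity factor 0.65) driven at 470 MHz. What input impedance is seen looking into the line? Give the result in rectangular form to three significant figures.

Z_in ≈ 82.3 − j8.32 Ω

λ = v/f = 0.65·c / 470 MHz = 0.415 m
βl = 2π·l/λ = 2π × 0.211 = 76.1°
tan(βl) = tan(76.1°) = 4.04
Z_in = Z_0·(Z_L + jZ_0·tanβl)/(Z_0 + jZ_L·tanβl)
     = 100·(124 + j404)/(100 + j501)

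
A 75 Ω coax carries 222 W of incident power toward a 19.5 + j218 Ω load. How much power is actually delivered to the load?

|Γ| = |(-55.5 + j218)/(94.5 + j218)| = 0.947
|Γ|² = 0.896
P_refl = |Γ|²·P_inc = 199 W, P_del = (1 − |Γ|²)·P_inc = 23 W

P_delivered ≈ 23 W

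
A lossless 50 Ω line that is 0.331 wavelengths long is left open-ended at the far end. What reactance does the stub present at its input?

X_in ≈ 27.9 Ω (inductive)

βl = 2π × 0.331 = 119°
tan(βl) = -1.79
For an open-ended stub, Z_in = −jZ_0·cot(βl) = −jZ_0/tan(βl)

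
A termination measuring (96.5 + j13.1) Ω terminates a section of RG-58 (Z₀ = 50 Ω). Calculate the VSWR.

VSWR ≈ 1.98

Γ = (Z_L − Z_0)/(Z_L + Z_0) = (46.5 + j13.1)/(146.5 + j13.1)
|Γ| = 48.3/147 = 0.328
VSWR = (1 + |Γ|)/(1 − |Γ|) = 1.33/0.672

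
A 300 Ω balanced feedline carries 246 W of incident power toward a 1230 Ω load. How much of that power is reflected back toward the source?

Γ = (1230 − 300)/(1230 + 300) = 0.608
|Γ|² = 0.369
P_refl = |Γ|²·P_inc = 90.9 W, P_del = (1 − |Γ|²)·P_inc = 155 W

P_reflected ≈ 90.9 W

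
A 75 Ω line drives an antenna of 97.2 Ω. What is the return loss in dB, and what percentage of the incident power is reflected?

RL ≈ 17.8 dB; 1.66% of incident power reflected

Γ = (97.2 − 75)/(97.2 + 75) = 0.129
RL = −20·log₁₀(0.129) = 17.8 dB
P_refl/P_inc = |Γ|² = 0.0166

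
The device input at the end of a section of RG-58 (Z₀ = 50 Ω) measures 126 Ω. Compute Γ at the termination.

Γ = 0.432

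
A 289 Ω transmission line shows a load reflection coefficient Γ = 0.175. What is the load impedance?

Z_L = Z_0·(1 + Γ)/(1 − Γ) = 289·(1.18)/(0.825)

Z_L ≈ 412 Ω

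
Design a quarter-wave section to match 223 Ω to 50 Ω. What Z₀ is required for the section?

Z_qwt ≈ 106 Ω

Z_qwt = √(Z_0·R_L) = √(50 × 223) = √11150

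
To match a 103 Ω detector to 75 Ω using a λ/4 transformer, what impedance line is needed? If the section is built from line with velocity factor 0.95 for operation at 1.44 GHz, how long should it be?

Z_qwt = √(Z_0·R_L) = √(75 × 103) = √7725
λ = 0.95·c/f = 0.198 m, so l = λ/4 = 0.0495 m

Z_qwt ≈ 87.9 Ω; length ≈ 4.95 cm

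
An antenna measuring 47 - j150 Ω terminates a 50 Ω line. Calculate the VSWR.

VSWR ≈ 11.5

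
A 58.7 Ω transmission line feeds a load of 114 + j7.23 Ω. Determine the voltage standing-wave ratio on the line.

Γ = (Z_L − Z_0)/(Z_L + Z_0) = (55.3 + j7.23)/(172.7 + j7.23)
|Γ| = 55.8/173 = 0.323
VSWR = (1 + |Γ|)/(1 − |Γ|) = 1.32/0.677

VSWR ≈ 1.95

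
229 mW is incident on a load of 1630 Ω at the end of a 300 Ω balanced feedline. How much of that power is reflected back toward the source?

Γ = (1630 − 300)/(1630 + 300) = 0.689
|Γ|² = 0.475
P_refl = |Γ|²·P_inc = 109 mW, P_del = (1 − |Γ|²)·P_inc = 120 mW

P_reflected ≈ 109 mW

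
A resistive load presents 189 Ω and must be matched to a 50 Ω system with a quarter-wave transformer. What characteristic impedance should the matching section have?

Z_qwt ≈ 97.2 Ω

Z_qwt = √(Z_0·R_L) = √(50 × 189) = √9450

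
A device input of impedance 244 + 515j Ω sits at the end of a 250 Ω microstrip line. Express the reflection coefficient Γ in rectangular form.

Γ = (Z_L − Z_0)/(Z_L + Z_0) = (-6 + j515)/(494 + j515)

Γ ≈ 0.515 + j0.506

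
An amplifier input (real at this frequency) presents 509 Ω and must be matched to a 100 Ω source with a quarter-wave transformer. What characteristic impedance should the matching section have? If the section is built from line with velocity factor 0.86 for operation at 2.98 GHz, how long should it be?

Z_qwt = √(Z_0·R_L) = √(100 × 509) = √50900
λ = 0.86·c/f = 0.0866 m, so l = λ/4 = 0.0216 m

Z_qwt ≈ 226 Ω; length ≈ 2.16 cm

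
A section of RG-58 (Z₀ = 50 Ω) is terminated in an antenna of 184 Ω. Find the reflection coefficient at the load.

Γ = (Z_L − Z_0)/(Z_L + Z_0) = (184 − 50)/(184 + 50) = 134/234

Γ = 0.573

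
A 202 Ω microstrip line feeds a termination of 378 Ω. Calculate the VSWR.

Γ = (378 − 202)/(378 + 202) = 0.303
VSWR = (1 + 0.303)/(1 − 0.303)

VSWR ≈ 1.87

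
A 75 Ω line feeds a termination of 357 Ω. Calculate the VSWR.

Γ = (357 − 75)/(357 + 75) = 0.653
VSWR = (1 + 0.653)/(1 − 0.653)

VSWR ≈ 4.76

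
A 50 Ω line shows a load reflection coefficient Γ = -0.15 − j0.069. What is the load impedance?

Z_L ≈ 36.6 − j5.2 Ω

Z_L = Z_0·(1 + Γ)/(1 − Γ) = 50·(0.85 − j0.069)/(1.15 + j0.069)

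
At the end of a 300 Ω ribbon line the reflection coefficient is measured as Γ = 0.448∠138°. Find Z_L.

Z_L = Z_0·(1 + Γ)/(1 − Γ) = 300·(0.667 + j0.3)/(1.33 − j0.3)

Z_L ≈ 128 + j96.4 Ω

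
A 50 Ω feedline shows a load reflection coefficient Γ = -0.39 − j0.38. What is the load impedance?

Z_L ≈ 16.9 − j18.3 Ω

Z_L = Z_0·(1 + Γ)/(1 − Γ) = 50·(0.61 − j0.38)/(1.39 + j0.38)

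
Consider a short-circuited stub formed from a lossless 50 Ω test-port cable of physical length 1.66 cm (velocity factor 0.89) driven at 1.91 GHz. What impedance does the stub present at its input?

Z_in ≈ +j46.2 Ω

λ = v/f = 0.89·c / 1.91 GHz = 0.14 m
βl = 2π·l/λ = 2π × 0.119 = 42.7°
tan(βl) = 0.924
For a short-circuited stub, Z_in = jZ_0·tan(βl)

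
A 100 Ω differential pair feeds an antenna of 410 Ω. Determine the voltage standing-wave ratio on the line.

Γ = (410 − 100)/(410 + 100) = 0.608
VSWR = (1 + 0.608)/(1 − 0.608)

VSWR ≈ 4.1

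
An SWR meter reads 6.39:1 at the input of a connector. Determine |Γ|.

|Γ| = (S − 1)/(S + 1) = (6.39 − 1)/(6.39 + 1) = 5.39/7.39

|Γ| ≈ 0.729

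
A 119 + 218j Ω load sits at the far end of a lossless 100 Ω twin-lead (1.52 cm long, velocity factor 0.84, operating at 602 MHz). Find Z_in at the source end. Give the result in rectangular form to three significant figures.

Z_in ≈ 392 + j269 Ω

λ = v/f = 0.84·c / 602 MHz = 0.419 m
βl = 2π·l/λ = 2π × 0.0363 = 13.1°
tan(βl) = tan(13.1°) = 0.232
Z_in = Z_0·(Z_L + jZ_0·tanβl)/(Z_0 + jZ_L·tanβl)
     = 100·(119 + j241)/(49.4 + j27.6)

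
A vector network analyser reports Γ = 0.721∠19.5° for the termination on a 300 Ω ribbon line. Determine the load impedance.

Z_L = Z_0·(1 + Γ)/(1 − Γ) = 300·(1.68 + j0.241)/(0.32 − j0.241)

Z_L ≈ 897 + j899 Ω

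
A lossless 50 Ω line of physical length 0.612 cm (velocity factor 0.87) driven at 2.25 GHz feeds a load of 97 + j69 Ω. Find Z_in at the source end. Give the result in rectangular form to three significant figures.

λ = v/f = 0.87·c / 2.25 GHz = 0.116 m
βl = 2π·l/λ = 2π × 0.0528 = 19°
tan(βl) = tan(19°) = 0.344
Z_in = Z_0·(Z_L + jZ_0·tanβl)/(Z_0 + jZ_L·tanβl)
     = 50·(97 + j86.2)/(26.3 + j33.4)

Z_in ≈ 150 − j27 Ω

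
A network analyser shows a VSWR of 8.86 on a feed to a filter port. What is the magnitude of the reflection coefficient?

|Γ| ≈ 0.797

|Γ| = (S − 1)/(S + 1) = (8.86 − 1)/(8.86 + 1) = 7.86/9.86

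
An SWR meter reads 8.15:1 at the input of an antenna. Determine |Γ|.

|Γ| = (S − 1)/(S + 1) = (8.15 − 1)/(8.15 + 1) = 7.15/9.15

|Γ| ≈ 0.781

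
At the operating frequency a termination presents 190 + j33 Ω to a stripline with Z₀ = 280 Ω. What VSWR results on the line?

VSWR ≈ 1.51

Γ = (Z_L − Z_0)/(Z_L + Z_0) = (-90 + j33)/(470 + j33)
|Γ| = 95.9/471 = 0.203
VSWR = (1 + |Γ|)/(1 − |Γ|) = 1.2/0.797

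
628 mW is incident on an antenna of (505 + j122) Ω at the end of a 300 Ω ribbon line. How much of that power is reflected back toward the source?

|Γ| = |(205 + j122)/(805 + j122)| = 0.293
|Γ|² = 0.0858
P_refl = |Γ|²·P_inc = 53.9 mW, P_del = (1 − |Γ|²)·P_inc = 574 mW

P_reflected ≈ 53.9 mW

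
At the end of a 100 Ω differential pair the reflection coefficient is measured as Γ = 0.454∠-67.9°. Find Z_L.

Z_L = Z_0·(1 + Γ)/(1 − Γ) = 100·(1.17 − j0.421)/(0.829 + j0.421)

Z_L ≈ 91.8 − j97.3 Ω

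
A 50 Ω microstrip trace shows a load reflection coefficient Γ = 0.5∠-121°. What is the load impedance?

Z_L ≈ 21.2 − j24.3 Ω

Z_L = Z_0·(1 + Γ)/(1 − Γ) = 50·(0.742 − j0.429)/(1.26 + j0.429)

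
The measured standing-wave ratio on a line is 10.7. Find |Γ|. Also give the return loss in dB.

|Γ| ≈ 0.829; return loss ≈ 1.63 dB

|Γ| = (S − 1)/(S + 1) = (10.7 − 1)/(10.7 + 1) = 9.7/11.7
RL = −20·log₁₀|Γ| = −20·log₁₀(0.829)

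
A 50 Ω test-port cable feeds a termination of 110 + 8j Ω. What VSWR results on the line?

VSWR ≈ 2.21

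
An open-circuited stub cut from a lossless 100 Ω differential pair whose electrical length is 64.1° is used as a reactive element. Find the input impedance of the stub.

tan(βl) = 2.06
For an open-circuited stub, Z_in = −jZ_0·cot(βl) = −jZ_0/tan(βl)

Z_in ≈ −j48.6 Ω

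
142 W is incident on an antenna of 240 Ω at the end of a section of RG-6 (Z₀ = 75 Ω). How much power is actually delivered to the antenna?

Γ = (240 − 75)/(240 + 75) = 0.524
|Γ|² = 0.274
P_refl = |Γ|²·P_inc = 39 W, P_del = (1 − |Γ|²)·P_inc = 103 W

P_delivered ≈ 103 W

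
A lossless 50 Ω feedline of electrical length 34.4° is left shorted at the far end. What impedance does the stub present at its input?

tan(βl) = 0.685
For a shorted stub, Z_in = jZ_0·tan(βl)

Z_in ≈ +j34.2 Ω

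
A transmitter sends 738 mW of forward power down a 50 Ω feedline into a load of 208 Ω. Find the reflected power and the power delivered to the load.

P_reflected ≈ 277 mW; P_delivered ≈ 461 mW

Γ = (208 − 50)/(208 + 50) = 0.612
|Γ|² = 0.375
P_refl = |Γ|²·P_inc = 277 mW, P_del = (1 − |Γ|²)·P_inc = 461 mW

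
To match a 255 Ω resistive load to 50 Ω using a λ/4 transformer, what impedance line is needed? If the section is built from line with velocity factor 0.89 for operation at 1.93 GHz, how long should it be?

Z_qwt = √(Z_0·R_L) = √(50 × 255) = √12750
λ = 0.89·c/f = 0.138 m, so l = λ/4 = 0.0346 m

Z_qwt ≈ 113 Ω; length ≈ 3.46 cm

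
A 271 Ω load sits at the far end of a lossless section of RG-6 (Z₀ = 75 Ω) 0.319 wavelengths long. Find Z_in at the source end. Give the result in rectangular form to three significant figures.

Z_in ≈ 24.8 + j31.5 Ω

βl = 2π × 0.319 = 115°
tan(βl) = tan(115°) = -2.16
Z_in = Z_0·(Z_L + jZ_0·tanβl)/(Z_0 + jZ_L·tanβl)
     = 75·(271 − j162)/(75 − j585)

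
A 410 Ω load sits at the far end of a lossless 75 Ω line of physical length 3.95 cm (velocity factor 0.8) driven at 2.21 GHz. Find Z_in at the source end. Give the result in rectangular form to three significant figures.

λ = v/f = 0.8·c / 2.21 GHz = 0.109 m
βl = 2π·l/λ = 2π × 0.364 = 131°
tan(βl) = tan(131°) = -1.15
Z_in = Z_0·(Z_L + jZ_0·tanβl)/(Z_0 + jZ_L·tanβl)
     = 75·(410 − j86.5)/(75 − j473)

Z_in ≈ 23.5 + j61.3 Ω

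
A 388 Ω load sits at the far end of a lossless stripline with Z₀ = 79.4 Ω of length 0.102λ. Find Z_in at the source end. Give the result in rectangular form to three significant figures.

Z_in ≈ 42.3 − j94.8 Ω

βl = 2π × 0.102 = 36.7°
tan(βl) = tan(36.7°) = 0.746
Z_in = Z_0·(Z_L + jZ_0·tanβl)/(Z_0 + jZ_L·tanβl)
     = 79.4·(388 + j59.2)/(79.4 + j289)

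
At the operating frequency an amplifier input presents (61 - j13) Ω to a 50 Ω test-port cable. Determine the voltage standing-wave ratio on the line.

VSWR ≈ 1.36

Γ = (Z_L − Z_0)/(Z_L + Z_0) = (11 − j13)/(111 − j13)
|Γ| = 17/112 = 0.152
VSWR = (1 + |Γ|)/(1 − |Γ|) = 1.15/0.848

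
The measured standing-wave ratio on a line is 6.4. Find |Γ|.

|Γ| ≈ 0.73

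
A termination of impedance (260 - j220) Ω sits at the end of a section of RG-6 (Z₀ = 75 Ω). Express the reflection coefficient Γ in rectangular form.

Γ = (Z_L − Z_0)/(Z_L + Z_0) = (185 − j220)/(335 − j220)

Γ ≈ 0.687 − j0.205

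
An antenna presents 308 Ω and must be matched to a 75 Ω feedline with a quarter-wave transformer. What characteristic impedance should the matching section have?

Z_qwt ≈ 152 Ω

Z_qwt = √(Z_0·R_L) = √(75 × 308) = √23100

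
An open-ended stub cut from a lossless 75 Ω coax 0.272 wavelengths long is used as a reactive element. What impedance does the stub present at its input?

Z_in ≈ +j10.4 Ω

βl = 2π × 0.272 = 97.9°
tan(βl) = -7.19
For an open-ended stub, Z_in = −jZ_0·cot(βl) = −jZ_0/tan(βl)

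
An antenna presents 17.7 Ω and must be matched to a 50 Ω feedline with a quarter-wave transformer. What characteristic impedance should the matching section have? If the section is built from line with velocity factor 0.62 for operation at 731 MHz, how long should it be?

Z_qwt ≈ 29.7 Ω; length ≈ 6.36 cm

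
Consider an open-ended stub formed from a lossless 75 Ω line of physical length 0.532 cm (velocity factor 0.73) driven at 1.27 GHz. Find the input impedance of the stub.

Z_in ≈ −j382 Ω

λ = v/f = 0.73·c / 1.27 GHz = 0.172 m
βl = 2π·l/λ = 2π × 0.0309 = 11.1°
tan(βl) = 0.196
For an open-ended stub, Z_in = −jZ_0·cot(βl) = −jZ_0/tan(βl)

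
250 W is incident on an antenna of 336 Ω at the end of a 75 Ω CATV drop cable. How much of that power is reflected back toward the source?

P_reflected ≈ 101 W

Γ = (336 − 75)/(336 + 75) = 0.635
|Γ|² = 0.403
P_refl = |Γ|²·P_inc = 101 W, P_del = (1 − |Γ|²)·P_inc = 149 W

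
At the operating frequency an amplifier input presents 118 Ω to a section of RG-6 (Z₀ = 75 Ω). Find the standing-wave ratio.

For a purely resistive load, VSWR = R_L/Z_0 or Z_0/R_L (whichever > 1) = 118/75

VSWR ≈ 1.57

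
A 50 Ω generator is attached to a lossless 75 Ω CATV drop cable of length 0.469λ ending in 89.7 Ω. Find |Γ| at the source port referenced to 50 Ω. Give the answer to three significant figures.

|Γ| ≈ 0.28

βl = 2π × 0.469 = 169°
tan(βl) = -0.197
Z_in = Z_0·(Z_L + jZ_0·tanβl)/(Z_0 + jZ_L·tanβl) = 88.3 + j6.03 Ω
Γ_s = (Z_in − Z_s)/(Z_in + Z_s) = (38.3 + j6.03)/(138 + j6.03), |Γ_s| = 0.28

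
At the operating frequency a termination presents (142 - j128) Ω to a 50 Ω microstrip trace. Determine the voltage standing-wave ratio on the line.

Γ = (Z_L − Z_0)/(Z_L + Z_0) = (92 − j128)/(192 − j128)
|Γ| = 158/231 = 0.683
VSWR = (1 + |Γ|)/(1 − |Γ|) = 1.68/0.317

VSWR ≈ 5.31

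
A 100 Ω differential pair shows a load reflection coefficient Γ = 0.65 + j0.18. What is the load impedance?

Z_L = Z_0·(1 + Γ)/(1 − Γ) = 100·(1.65 + j0.18)/(0.35 − j0.18)

Z_L ≈ 352 + j232 Ω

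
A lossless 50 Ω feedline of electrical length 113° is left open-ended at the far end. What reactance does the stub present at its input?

tan(βl) = -2.36
For an open-ended stub, Z_in = −jZ_0·cot(βl) = −jZ_0/tan(βl)

X_in ≈ 21.2 Ω (inductive)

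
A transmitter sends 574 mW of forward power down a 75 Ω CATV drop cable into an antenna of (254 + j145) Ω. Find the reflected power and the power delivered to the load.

|Γ| = |(179 + j145)/(329 + j145)| = 0.641
|Γ|² = 0.411
P_refl = |Γ|²·P_inc = 236 mW, P_del = (1 − |Γ|²)·P_inc = 338 mW

P_reflected ≈ 236 mW; P_delivered ≈ 338 mW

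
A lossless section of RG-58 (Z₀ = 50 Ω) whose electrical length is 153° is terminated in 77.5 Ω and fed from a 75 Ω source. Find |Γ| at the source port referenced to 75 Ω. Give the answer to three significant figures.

tan(βl) = -0.51
Z_in = Z_0·(Z_L + jZ_0·tanβl)/(Z_0 + jZ_L·tanβl) = 60.1 + j22 Ω
Γ_s = (Z_in − Z_s)/(Z_in + Z_s) = (-14.9 + j22)/(135 + j22), |Γ_s| = 0.194

|Γ| ≈ 0.194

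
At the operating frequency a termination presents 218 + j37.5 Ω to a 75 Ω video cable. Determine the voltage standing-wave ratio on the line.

VSWR ≈ 3

Γ = (Z_L − Z_0)/(Z_L + Z_0) = (143 + j37.5)/(293 + j37.5)
|Γ| = 148/295 = 0.5
VSWR = (1 + |Γ|)/(1 − |Γ|) = 1.5/0.5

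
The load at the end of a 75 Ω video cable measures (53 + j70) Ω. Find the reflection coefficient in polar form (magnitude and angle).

Γ ≈ 0.503 ∠ 78.8°

Γ = (Z_L − Z_0)/(Z_L + Z_0) = (-22 + j70)/(128 + j70)
|Γ| = 73.4/146 = 0.503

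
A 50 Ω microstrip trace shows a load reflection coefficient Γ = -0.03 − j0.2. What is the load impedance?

Z_L ≈ 43.6 − j18.2 Ω

Z_L = Z_0·(1 + Γ)/(1 − Γ) = 50·(0.97 − j0.2)/(1.03 + j0.2)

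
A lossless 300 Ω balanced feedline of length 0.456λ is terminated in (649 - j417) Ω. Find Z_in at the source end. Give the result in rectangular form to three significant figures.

βl = 2π × 0.456 = 164°
tan(βl) = tan(164°) = -0.284
Z_in = Z_0·(Z_L + jZ_0·tanβl)/(Z_0 + jZ_L·tanβl)
     = 300·(649 − j502)/(182 − j184)

Z_in ≈ 943 + j127 Ω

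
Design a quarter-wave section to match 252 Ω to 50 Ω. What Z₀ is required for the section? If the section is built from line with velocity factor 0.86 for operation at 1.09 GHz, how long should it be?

Z_qwt ≈ 112 Ω; length ≈ 5.92 cm

Z_qwt = √(Z_0·R_L) = √(50 × 252) = √12600
λ = 0.86·c/f = 0.237 m, so l = λ/4 = 0.0592 m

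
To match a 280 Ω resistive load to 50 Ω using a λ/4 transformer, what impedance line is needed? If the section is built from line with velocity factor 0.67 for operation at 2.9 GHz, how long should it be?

Z_qwt ≈ 118 Ω; length ≈ 1.73 cm

Z_qwt = √(Z_0·R_L) = √(50 × 280) = √14000
λ = 0.67·c/f = 0.0693 m, so l = λ/4 = 0.0173 m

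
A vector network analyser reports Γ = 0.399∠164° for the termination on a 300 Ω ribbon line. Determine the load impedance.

Z_L ≈ 131 + j34.3 Ω

Z_L = Z_0·(1 + Γ)/(1 − Γ) = 300·(0.616 + j0.11)/(1.38 − j0.11)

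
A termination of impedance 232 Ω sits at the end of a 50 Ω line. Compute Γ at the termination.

Γ = (Z_L − Z_0)/(Z_L + Z_0) = (232 − 50)/(232 + 50) = 182/282

Γ = 0.645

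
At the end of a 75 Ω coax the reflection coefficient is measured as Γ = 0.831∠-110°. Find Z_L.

Z_L = Z_0·(1 + Γ)/(1 − Γ) = 75·(0.716 − j0.781)/(1.28 + j0.781)

Z_L ≈ 10.3 − j51.9 Ω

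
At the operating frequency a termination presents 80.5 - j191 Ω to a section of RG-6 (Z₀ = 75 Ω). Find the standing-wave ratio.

Γ = (Z_L − Z_0)/(Z_L + Z_0) = (5.5 − j191)/(155.5 − j191)
|Γ| = 191/246 = 0.776
VSWR = (1 + |Γ|)/(1 − |Γ|) = 1.78/0.224

VSWR ≈ 7.92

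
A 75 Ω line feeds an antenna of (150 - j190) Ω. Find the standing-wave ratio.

Γ = (Z_L − Z_0)/(Z_L + Z_0) = (75 − j190)/(225 − j190)
|Γ| = 204/294 = 0.694
VSWR = (1 + |Γ|)/(1 − |Γ|) = 1.69/0.306

VSWR ≈ 5.53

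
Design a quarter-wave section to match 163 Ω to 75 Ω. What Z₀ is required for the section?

Z_qwt = √(Z_0·R_L) = √(75 × 163) = √12220

Z_qwt ≈ 111 Ω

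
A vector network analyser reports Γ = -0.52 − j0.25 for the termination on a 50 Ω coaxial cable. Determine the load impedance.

Z_L ≈ 14.1 − j10.5 Ω

Z_L = Z_0·(1 + Γ)/(1 − Γ) = 50·(0.48 − j0.25)/(1.52 + j0.25)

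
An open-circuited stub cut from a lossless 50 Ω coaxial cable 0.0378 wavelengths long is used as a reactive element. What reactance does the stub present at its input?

βl = 2π × 0.0378 = 13.6°
tan(βl) = 0.242
For an open-circuited stub, Z_in = −jZ_0·cot(βl) = −jZ_0/tan(βl)

X_in ≈ -207 Ω (capacitive)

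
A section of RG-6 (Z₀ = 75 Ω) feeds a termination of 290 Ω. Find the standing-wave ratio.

Γ = (290 − 75)/(290 + 75) = 0.589
VSWR = (1 + 0.589)/(1 − 0.589)

VSWR ≈ 3.87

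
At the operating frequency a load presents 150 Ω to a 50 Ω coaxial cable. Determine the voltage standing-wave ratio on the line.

Γ = (150 − 50)/(150 + 50) = 0.5
VSWR = (1 + 0.5)/(1 − 0.5)

VSWR ≈ 3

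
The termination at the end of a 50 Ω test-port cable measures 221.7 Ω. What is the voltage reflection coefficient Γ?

Γ = (Z_L − Z_0)/(Z_L + Z_0) = (221.7 − 50)/(221.7 + 50) = 171.7/271.7

Γ = 0.632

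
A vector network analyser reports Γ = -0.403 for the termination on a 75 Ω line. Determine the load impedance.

Z_L = Z_0·(1 + Γ)/(1 − Γ) = 75·(0.597)/(1.4)

Z_L ≈ 31.9 Ω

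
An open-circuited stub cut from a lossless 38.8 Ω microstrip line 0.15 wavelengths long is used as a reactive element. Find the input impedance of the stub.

βl = 2π × 0.15 = 54°
tan(βl) = 1.38
For an open-circuited stub, Z_in = −jZ_0·cot(βl) = −jZ_0/tan(βl)

Z_in ≈ −j28.2 Ω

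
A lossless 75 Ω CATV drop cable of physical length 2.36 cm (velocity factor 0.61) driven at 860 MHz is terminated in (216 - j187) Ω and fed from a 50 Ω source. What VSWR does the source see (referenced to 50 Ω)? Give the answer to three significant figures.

VSWR ≈ 5.28

λ = v/f = 0.61·c / 860 MHz = 0.213 m
βl = 2π·l/λ = 2π × 0.111 = 39.9°
tan(βl) = 0.837
Z_in = Z_0·(Z_L + jZ_0·tanβl)/(Z_0 + jZ_L·tanβl) = 23.9 − j58.9 Ω
Γ_s = (Z_in − Z_s)/(Z_in + Z_s) = (-26.1 − j58.9)/(73.9 − j58.9), |Γ_s| = 0.681
VSWR = (1 + |Γ_s|)/(1 − |Γ_s|)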